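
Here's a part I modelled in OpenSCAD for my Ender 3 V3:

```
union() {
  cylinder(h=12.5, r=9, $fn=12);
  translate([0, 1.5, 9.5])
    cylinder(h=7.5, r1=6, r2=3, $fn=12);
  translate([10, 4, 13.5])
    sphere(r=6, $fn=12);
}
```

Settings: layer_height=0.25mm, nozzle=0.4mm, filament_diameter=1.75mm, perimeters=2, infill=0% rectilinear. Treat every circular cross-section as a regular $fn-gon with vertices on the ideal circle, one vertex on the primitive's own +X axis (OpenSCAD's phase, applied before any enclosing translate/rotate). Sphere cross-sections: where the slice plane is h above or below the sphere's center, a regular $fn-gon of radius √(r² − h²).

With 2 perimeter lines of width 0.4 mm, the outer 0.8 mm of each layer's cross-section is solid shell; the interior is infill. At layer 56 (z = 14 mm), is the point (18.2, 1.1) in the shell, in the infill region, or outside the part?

At z = 14 mm: the cylinder does not reach this height (z outside [0, 12.5]); the cone at (0, 1.5) contributes a regular 12-gon of circumradius 4.200 (interpolated between r1=6 and r2=3 at t=0.600); the r=6 sphere at (10, 4) slices to a regular 12-gon of circumradius 5.979 (√(r²−h²) with h=0.5 from center); Taking the union: the 2 present regions are separate (no shared area or edge), so areas and boundary lengths simply add and each stays a separate island — 2 connected regions. Overall, the cross-section has 2 separate islands. The nearest boundary edge runs (15.98, 4.00)→(15.18, 1.01); distance from the point to it = 2.90 mm. The point is not inside any of the regions above, so it lies outside the cross-section (2.90 mm from the nearest boundary).

outside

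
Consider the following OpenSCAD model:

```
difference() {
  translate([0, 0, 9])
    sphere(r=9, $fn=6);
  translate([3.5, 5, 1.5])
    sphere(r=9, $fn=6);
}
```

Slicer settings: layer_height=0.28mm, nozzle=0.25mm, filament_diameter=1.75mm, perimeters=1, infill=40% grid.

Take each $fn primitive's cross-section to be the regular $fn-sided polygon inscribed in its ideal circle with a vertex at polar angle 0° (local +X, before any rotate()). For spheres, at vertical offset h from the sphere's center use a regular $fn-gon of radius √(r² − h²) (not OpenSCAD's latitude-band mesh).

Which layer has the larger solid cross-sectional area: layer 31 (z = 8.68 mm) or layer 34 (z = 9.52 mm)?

layer 34 (z = 9.52 mm)

Layer 31 (z = 8.68): the r=9 sphere slices to a regular 6-gon of circumradius 8.994 (√(r²−h²) with h=0.32 from center) (area = (6/2)·8.994²·sin(360°/6) = 210.18 mm²); the r=9 sphere at (3.5, 5) contributes a regular 6-gon of circumradius √(9²−7.18²) = 5.427 (area = (6/2)·5.427²·sin(360°/6) = 76.51 mm²); Subtracting the remaining from the first: starting from the r=9 sphere (210.18 mm²), the r=9 sphere at (3.5, 5) partially overlaps it — only the 52.73 mm² overlap (of its 76.51 mm²) is removed, clipping the outline — area = 157.45 mm². So its area = 157.45 mm². Layer 34 (z = 9.52): the sphere: section is a regular 6-gon, circumradius = √(r²−h²) = √(9²−0.52²) = 8.985 (area = (6/2)·8.985²·sin(360°/6) = 209.74 mm²); the r=9 sphere at (3.5, 5) contributes a regular 6-gon of circumradius √(9²−8.02²) = 4.084 (area = (6/2)·4.084²·sin(360°/6) = 43.33 mm²); Taking the first minus the rest: starting from the r=9 sphere (209.74 mm²), the r=9 sphere at (3.5, 5) partially overlaps it — only the 34.83 mm² overlap (of its 43.33 mm²) is removed, clipping the outline — area = 174.91 mm². So its area = 174.91 mm². Layer 34 is larger (174.91 vs 157.45 mm²).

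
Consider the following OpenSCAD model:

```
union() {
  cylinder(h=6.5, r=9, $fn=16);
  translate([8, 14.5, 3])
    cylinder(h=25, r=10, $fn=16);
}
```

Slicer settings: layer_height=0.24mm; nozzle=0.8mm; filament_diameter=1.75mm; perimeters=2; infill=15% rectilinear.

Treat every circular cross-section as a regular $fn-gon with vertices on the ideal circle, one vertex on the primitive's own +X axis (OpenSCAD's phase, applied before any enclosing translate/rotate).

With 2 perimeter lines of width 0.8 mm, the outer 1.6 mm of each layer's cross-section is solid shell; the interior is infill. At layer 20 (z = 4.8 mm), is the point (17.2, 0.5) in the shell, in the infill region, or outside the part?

At z = 4.8 mm: the cylinder: section is a regular 16-gon, circumradius r=9; the r=10 cylinder at (8, 14.5) contributes a regular 16-gon of circumradius 10; Merging all regions: the regions partially overlap (shared area 12.99 mm²), so overlapping operands fuse into one piece — 1 connected region. Overall, the cross-section is a single solid region. The nearest boundary edge runs (15.07, 7.43)→(11.83, 5.26); distance from the point to it = 6.94 mm. The point is not inside any of the regions above, so it lies outside the cross-section (6.94 mm from the nearest boundary).

outside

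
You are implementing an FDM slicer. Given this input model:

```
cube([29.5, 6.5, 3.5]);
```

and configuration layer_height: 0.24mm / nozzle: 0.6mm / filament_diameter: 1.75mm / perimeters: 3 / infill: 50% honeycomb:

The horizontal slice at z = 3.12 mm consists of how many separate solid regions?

At z = 3.12 mm: the cube (footprint 29.5×6.5) is included at this height. The result has 1 disconnected region.

1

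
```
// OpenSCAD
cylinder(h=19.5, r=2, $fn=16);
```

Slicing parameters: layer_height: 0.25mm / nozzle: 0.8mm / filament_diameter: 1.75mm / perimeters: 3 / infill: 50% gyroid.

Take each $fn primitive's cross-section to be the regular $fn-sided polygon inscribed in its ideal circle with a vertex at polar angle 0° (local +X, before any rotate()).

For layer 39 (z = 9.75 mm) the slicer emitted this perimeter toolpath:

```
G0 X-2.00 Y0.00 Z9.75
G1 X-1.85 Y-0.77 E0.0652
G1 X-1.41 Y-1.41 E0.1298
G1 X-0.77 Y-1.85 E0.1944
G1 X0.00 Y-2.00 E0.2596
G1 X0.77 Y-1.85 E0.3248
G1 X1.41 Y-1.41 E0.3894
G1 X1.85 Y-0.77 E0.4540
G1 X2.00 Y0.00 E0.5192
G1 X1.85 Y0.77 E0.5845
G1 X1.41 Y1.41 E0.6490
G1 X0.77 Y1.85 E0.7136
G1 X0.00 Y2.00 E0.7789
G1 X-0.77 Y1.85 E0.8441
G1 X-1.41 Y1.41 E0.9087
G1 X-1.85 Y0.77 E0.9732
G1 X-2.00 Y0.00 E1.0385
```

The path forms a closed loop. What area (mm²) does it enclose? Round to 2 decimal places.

12.25 mm²

Apply the shoelace formula to the sequence of (X, Y) vertices; enclosed area = 12.25 mm².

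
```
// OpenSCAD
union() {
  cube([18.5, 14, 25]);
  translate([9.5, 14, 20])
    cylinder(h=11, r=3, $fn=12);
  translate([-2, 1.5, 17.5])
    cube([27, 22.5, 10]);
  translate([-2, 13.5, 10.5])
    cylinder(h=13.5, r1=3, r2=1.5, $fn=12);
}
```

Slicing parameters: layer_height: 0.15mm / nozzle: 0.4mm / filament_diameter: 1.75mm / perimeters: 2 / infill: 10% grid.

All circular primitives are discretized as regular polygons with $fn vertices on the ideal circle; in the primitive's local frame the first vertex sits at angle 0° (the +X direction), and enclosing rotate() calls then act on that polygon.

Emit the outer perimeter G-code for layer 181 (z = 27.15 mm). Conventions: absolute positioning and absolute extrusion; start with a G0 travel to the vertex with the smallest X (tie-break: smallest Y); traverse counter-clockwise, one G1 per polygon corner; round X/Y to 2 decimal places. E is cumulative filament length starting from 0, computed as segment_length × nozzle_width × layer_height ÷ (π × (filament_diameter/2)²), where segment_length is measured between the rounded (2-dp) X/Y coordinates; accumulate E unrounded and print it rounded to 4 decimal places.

At z = 27.15 mm: the cube does not reach this height (z outside [0, 25]); the r=3 cylinder at (9.5, 14) gives a regular 12-gon of circumradius 3 (constant along its height); the cube at (-2, 1.5) is present — its section is the full 27×22.5 rectangle; the cone at (-2, 13.5) does not reach this height (z outside [10.5, 24]); Merging all regions: the r=3 cylinder at (9.5, 14) lies entirely inside the 27×22.5 cube at (-2, 1.5), so the union is just the 27×22.5 cube at (-2, 1.5) — 1 connected region. The outline is a single polygon with 4 vertices. Extrusion per mm of travel: 0.4 × 0.15 / (π × 0.875²) = 0.024945. Accumulating E over each segment gives final E = 2.4696.

G0 X-2.00 Y1.50 Z27.15
G1 X25.00 Y1.50 E0.6735
G1 X25.00 Y24.00 E1.2348
G1 X-2.00 Y24.00 E1.9083
G1 X-2.00 Y1.50 E2.4696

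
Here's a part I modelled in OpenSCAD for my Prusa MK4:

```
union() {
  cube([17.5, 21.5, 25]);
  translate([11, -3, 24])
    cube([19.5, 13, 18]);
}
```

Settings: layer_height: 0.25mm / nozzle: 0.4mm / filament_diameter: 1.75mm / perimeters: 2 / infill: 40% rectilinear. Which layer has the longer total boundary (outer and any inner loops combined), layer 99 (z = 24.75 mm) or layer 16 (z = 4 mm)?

Layer 99 (z = 24.75): the 17.5×21.5 cube contributes its full rectangle (perimeter 78.00 mm); the cube at (11, -3) is present — its section is the full 19.5×13 rectangle (perimeter 65.00 mm); Taking the union: the regions partially overlap (shared area 65.00 mm²), so the edge portions inside another operand are dropped and the merged outline is re-measured after clipping — boundary = 110.00 mm. So its perimeter = 110.00 mm. Layer 16 (z = 4): the cube (footprint 17.5×21.5) is included at this height (perimeter 78.00 mm); the cube at (11, -3) does not reach this height (z outside [24, 42]); Taking the union: only the 17.5×21.5 cube is present, so the union is just that shape — boundary = 78.00 mm. So its perimeter = 78.00 mm. Layer 99 is larger (110.00 vs 78.00 mm).

layer 99 (z = 24.75 mm)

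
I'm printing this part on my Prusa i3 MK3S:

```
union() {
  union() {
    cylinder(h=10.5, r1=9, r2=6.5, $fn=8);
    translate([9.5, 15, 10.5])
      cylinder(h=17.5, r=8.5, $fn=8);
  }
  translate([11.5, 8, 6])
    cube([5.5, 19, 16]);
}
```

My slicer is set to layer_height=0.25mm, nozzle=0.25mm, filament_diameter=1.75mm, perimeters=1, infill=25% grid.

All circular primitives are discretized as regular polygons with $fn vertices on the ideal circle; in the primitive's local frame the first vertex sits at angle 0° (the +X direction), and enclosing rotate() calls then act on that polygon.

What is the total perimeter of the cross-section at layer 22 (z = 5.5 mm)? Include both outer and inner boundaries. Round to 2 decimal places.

At z = 5.5 mm: the cone: at t=0.524 of its height the radius interpolates to r₁+(r₂−r₁)t = 7.690, giving a regular 8-gon of that circumradius (perimeter = 2·8·7.690·sin(180°/8) = 47.09 mm); the cylinder at (9.5, 15) does not reach this height (z outside [10.5, 28]); Combining (union): only the cone is present, so the union is just that shape — boundary = 47.09 mm; the cube at (11.5, 8) does not reach this height (z outside [6, 22]); Taking the union: only the result so far is present, so the union is just that shape — boundary = 47.09 mm. Overall, the cross-section is a single solid region. Total boundary length (outer) = 47.09 mm.

47.09 mm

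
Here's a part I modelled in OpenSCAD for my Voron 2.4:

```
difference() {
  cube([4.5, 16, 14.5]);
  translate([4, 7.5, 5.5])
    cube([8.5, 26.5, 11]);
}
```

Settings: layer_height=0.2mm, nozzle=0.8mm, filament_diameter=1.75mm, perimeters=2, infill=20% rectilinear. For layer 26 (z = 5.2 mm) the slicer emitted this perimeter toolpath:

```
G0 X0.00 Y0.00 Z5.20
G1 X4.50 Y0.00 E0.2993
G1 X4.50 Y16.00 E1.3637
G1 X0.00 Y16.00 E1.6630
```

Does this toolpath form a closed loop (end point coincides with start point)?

Start point (G0): (0.00, 0.00). End point (last G1): the path does not return to the start — open.

no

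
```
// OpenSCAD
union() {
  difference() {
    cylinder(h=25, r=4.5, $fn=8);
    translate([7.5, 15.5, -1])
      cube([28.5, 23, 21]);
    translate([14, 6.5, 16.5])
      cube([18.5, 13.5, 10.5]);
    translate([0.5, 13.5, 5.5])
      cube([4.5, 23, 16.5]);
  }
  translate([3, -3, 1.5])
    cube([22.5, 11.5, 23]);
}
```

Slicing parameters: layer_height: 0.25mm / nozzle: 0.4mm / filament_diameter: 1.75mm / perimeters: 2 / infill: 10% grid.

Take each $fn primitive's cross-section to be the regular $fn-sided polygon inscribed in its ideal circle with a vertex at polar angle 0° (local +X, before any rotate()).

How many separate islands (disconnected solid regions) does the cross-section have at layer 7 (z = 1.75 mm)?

At z = 1.75 mm: the cylinder: section is a regular 8-gon, circumradius r=4.5; the cube at (7.5, 15.5) (footprint 28.5×23) is included at this height; the cube at (14, 6.5) is not intersected at this z (z outside [16.5, 27]); the cube at (0.5, 13.5) does not reach this height (z outside [5.5, 22]); Taking the first minus the rest: starting from the r=4.5 cylinder, the 28.5×23 cube at (7.5, 15.5) misses the remaining region (no effect) — 1 connected region; the cube at (3, -3) is present — its section is the full 22.5×11.5 rectangle; Merging all regions: the regions partially overlap (shared area 5.32 mm²), so overlapping operands fuse into one piece — 1 connected region. Overall, the cross-section is a single solid region. Island count = 1.

1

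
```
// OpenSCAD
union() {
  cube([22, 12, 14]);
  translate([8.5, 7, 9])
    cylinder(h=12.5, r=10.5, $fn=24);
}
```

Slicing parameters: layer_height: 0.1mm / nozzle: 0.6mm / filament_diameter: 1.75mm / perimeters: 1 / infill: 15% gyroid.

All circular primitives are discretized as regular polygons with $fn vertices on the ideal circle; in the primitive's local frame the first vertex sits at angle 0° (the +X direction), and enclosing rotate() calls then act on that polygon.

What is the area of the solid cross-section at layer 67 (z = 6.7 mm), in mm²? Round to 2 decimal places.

At z = 6.7 mm: the 22×12 cube contributes its full rectangle (area 264.00 mm²); the cylinder at (8.5, 7) is not intersected at this z (z outside [9, 21.5]); Merging all regions: only the 22×12 cube is present, so the union is just that shape — area = 264.00 mm². Overall, the cross-section is a single solid region. Net area = 264.00 mm².

264.00 mm²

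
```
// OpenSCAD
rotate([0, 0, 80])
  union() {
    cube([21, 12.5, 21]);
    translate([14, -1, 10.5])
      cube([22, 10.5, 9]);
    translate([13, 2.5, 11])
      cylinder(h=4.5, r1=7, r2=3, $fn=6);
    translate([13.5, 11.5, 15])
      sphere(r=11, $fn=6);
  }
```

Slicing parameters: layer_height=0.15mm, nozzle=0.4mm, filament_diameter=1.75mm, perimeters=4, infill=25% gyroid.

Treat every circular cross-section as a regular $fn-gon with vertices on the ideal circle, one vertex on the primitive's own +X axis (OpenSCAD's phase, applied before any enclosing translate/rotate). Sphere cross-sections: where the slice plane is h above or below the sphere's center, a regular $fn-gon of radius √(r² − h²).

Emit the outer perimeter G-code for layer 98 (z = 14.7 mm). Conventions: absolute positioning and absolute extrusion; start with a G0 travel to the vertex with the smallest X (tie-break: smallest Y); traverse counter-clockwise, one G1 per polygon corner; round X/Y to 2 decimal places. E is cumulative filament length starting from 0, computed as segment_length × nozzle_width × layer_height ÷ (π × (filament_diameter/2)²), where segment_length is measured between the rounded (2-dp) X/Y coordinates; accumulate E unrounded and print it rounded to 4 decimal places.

G0 X-19.31 Y11.53 Z14.70
G1 X-11.78 Y5.21 E0.2452
G1 X-12.31 Y2.17 E0.3222
G1 X0.00 Y0.00 E0.6340
G1 X1.86 Y10.57 E0.9017
G1 X2.64 Y10.85 E0.9224
G1 X3.13 Y13.66 E0.9936
G1 X3.42 Y13.61 E1.0009
G1 X7.24 Y35.28 E1.5498
G1 X-3.10 Y37.10 E1.8117
G1 X-5.30 Y24.64 E2.1273
G1 X-7.07 Y26.12 E2.1849
G1 X-17.40 Y22.36 E2.4591
G1 X-19.31 Y11.53 E2.7334

At z = 14.7 mm: the 21×12.5 cube contributes its full rectangle; the cube at (14, -1) (footprint 22×10.5) is included at this height; the cone at (13, 2.5) contributes a regular 6-gon of circumradius 3.711 (interpolated between r1=7 and r2=3 at t=0.822); the sphere at (13.5, 11.5): section is a regular 6-gon, circumradius = √(r²−h²) = √(11²−0.3²) = 10.996; Taking the union: the regions partially overlap (shared area 269.53 mm²), so overlapping operands fuse into one piece — 1 connected region; (whole slice rotated 80° about Z — lengths, areas and connectivity unchanged). The outline is a single polygon with 13 vertices. Extrusion per mm of travel: 0.4 × 0.15 / (π × 0.875²) = 0.024945. Accumulating E over each segment gives final E = 2.7334.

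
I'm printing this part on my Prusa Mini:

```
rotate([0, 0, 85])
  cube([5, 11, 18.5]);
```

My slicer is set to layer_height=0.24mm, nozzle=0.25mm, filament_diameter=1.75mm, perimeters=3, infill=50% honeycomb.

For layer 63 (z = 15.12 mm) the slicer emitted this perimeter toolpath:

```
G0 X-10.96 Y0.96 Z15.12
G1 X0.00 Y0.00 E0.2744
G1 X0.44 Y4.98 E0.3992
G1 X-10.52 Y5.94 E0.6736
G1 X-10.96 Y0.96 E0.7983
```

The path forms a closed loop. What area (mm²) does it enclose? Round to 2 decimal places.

Apply the shoelace formula to the sequence of (X, Y) vertices; enclosed area = 55.00 mm².

55.00 mm²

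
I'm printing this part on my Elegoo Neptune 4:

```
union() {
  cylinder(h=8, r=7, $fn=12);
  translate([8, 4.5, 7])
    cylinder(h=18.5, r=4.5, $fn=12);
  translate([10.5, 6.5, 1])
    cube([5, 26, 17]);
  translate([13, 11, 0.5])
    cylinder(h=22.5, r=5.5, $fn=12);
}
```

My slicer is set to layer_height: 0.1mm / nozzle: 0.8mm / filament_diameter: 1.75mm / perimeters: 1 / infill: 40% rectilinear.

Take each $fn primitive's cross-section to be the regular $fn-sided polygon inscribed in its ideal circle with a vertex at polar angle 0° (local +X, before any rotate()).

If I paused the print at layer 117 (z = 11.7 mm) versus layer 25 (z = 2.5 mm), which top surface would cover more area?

Layer 117 (z = 11.7): the cylinder is not intersected at this z (z outside [0, 8]); the r=4.5 cylinder at (8, 4.5) contributes a regular 12-gon of circumradius 4.5 (area = (12/2)·4.500²·sin(360°/12) = 60.75 mm²); the cube at (10.5, 6.5) (footprint 5×26) is included at this height (area 130.00 mm²); the r=5.5 cylinder at (13, 11) gives a regular 12-gon of circumradius 5.5 (constant along its height) (area = (12/2)·5.500²·sin(360°/12) = 90.75 mm²); Taking the union: the regions partially overlap — summed areas 281.50 mm² minus the doubly-counted overlap 53.96 mm² gives 227.54 mm² — area = 227.54 mm². So its area = 227.54 mm². Layer 25 (z = 2.5): the r=7 cylinder contributes a regular 12-gon of circumradius 7 (area = (12/2)·7.000²·sin(360°/12) = 147.00 mm²); the cylinder at (8, 4.5) is not intersected at this z (z outside [7, 25.5]); the cube at (10.5, 6.5) is present — its section is the full 5×26 rectangle (area 130.00 mm²); the r=5.5 cylinder at (13, 11) gives a regular 12-gon of circumradius 5.5 (constant along its height) (area = (12/2)·5.500²·sin(360°/12) = 90.75 mm²); Combining (union): the regions partially overlap — summed areas 367.75 mm² minus the doubly-counted overlap 48.33 mm² gives 319.42 mm² — area = 319.42 mm². So its area = 319.42 mm². Layer 25 is larger (319.42 vs 227.54 mm²).

layer 25 (z = 2.5 mm)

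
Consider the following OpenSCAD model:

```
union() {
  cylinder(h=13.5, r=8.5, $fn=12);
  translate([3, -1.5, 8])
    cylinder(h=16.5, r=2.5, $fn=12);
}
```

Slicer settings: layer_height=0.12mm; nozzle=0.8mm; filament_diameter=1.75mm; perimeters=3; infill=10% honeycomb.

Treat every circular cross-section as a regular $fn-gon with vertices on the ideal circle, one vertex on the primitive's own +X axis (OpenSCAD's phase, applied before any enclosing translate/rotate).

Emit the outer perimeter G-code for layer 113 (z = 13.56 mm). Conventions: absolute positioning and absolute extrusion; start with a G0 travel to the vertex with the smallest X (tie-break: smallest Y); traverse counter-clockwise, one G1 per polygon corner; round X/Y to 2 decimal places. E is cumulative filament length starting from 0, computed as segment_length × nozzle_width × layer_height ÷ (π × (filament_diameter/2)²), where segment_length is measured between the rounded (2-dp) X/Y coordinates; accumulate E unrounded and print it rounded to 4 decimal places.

G0 X0.50 Y-1.50 Z13.56
G1 X0.83 Y-2.75 E0.0516
G1 X1.75 Y-3.67 E0.1035
G1 X3.00 Y-4.00 E0.1551
G1 X4.25 Y-3.67 E0.2067
G1 X5.17 Y-2.75 E0.2587
G1 X5.50 Y-1.50 E0.3103
G1 X5.17 Y-0.25 E0.3619
G1 X4.25 Y0.67 E0.4138
G1 X3.00 Y1.00 E0.4654
G1 X1.75 Y0.67 E0.5170
G1 X0.83 Y-0.25 E0.5689
G1 X0.50 Y-1.50 E0.6205

At z = 13.56 mm: the cylinder does not reach this height (z outside [0, 13.5]); the cylinder at (3, -1.5): section is a regular 12-gon, circumradius r=2.5; Taking the union: only the r=2.5 cylinder at (3, -1.5) is present, so the union is just that shape — 1 connected region. The outline is a single polygon with 12 vertices. Extrusion per mm of travel: 0.8 × 0.12 / (π × 0.875²) = 0.039912. Accumulating E over each segment gives final E = 0.6205.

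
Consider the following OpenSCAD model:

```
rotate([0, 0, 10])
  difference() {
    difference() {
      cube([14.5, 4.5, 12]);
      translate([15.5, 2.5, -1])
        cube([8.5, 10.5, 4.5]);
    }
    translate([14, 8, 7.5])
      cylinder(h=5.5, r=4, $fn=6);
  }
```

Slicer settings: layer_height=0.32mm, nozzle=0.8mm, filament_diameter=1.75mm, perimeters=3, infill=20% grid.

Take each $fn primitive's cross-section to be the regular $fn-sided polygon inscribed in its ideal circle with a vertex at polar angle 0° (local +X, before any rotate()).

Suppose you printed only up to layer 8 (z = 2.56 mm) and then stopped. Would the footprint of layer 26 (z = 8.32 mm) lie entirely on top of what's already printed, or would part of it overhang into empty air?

entirely on top

Compare the two slices. At z = 2.56: the 14.5×4.5 cube contributes its full rectangle (area 65.25 mm²); the cube at (15.5, 2.5) is present — its section is the full 8.5×10.5 rectangle (area 89.25 mm²); Taking the first minus the rest: starting from the 14.5×4.5 cube (65.25 mm²), the 8.5×10.5 cube at (15.5, 2.5) misses the remaining region (no effect) — area = 65.25 mm²; the cylinder at (14, 8) is absent (z outside [7.5, 13]); Subtracting the remaining from the first: none of the subtracted shapes is present at this height, so that combined region is unchanged — area = 65.25 mm²; (rotated 10° about Z; rotation is an isometry so areas/perimeters/island counts are preserved). At z = 8.32: the cube is present — its section is the full 14.5×4.5 rectangle (area 65.25 mm²); the cube at (15.5, 2.5) is absent (z outside [-1, 3.5]); After the difference (first − rest): none of the subtracted shapes is present at this height, so the 14.5×4.5 cube is unchanged — area = 65.25 mm²; the r=4 cylinder at (14, 8) contributes a regular 6-gon of circumradius 4 (area = (6/2)·4.000²·sin(360°/6) = 41.57 mm²); After the difference (first − rest): starting from that combined region (65.25 mm²), the r=4 cylinder at (14, 8) misses the remaining region (no effect) — area = 65.25 mm²; (rotated 10° about Z; rotation is an isometry so areas/perimeters/island counts are preserved). Checking containment: the cross-section at z = 8.32 is a subset of the cross-section at z = 2.56.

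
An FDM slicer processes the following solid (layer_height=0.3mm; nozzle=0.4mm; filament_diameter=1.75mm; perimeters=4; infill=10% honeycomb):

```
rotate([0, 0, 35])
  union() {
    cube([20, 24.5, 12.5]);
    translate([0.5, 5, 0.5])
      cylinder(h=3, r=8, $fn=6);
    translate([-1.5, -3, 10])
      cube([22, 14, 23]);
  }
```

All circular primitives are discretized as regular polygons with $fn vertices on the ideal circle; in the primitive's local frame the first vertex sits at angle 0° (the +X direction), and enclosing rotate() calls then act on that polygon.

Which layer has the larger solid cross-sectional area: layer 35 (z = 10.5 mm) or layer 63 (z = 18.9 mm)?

layer 35 (z = 10.5 mm)

Layer 35 (z = 10.5): the cube is present — its section is the full 20×24.5 rectangle (area 490.00 mm²); the cylinder at (0.5, 5) is not intersected at this z (z outside [0.5, 3.5]); the cube at (-1.5, -3) is present — its section is the full 22×14 rectangle (area 308.00 mm²); Combining (union): the regions partially overlap — summed areas 798.00 mm² minus the doubly-counted overlap 220.00 mm² gives 578.00 mm² — area = 578.00 mm²; (whole slice rotated 35° about Z — lengths, areas and connectivity unchanged). So its area = 578.00 mm². Layer 63 (z = 18.9): the cube is absent (z outside [0, 12.5]); the cylinder at (0.5, 5) is not intersected at this z (z outside [0.5, 3.5]); the cube at (-1.5, -3) is present — its section is the full 22×14 rectangle (area 308.00 mm²); Combining (union): only the 22×14 cube at (-1.5, -3) is present, so the union is just that shape — area = 308.00 mm²; (whole slice rotated 35° about Z — lengths, areas and connectivity unchanged). So its area = 308.00 mm². Layer 35 is larger (578.00 vs 308.00 mm²).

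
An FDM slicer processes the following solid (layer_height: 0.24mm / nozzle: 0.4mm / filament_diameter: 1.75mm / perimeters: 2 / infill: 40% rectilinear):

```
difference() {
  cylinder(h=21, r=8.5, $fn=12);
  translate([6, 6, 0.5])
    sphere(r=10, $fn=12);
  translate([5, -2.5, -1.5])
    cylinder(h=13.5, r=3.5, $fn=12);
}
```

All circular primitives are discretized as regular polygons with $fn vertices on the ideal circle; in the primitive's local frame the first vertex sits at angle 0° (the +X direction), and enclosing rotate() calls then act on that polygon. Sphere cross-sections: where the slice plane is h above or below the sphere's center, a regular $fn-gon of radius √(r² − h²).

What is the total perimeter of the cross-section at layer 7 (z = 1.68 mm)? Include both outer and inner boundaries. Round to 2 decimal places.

47.90 mm

At z = 1.68 mm: the r=8.5 cylinder gives a regular 12-gon of circumradius 8.5 (constant along its height) (perimeter = 2·12·8.500·sin(180°/12) = 52.80 mm); the r=10 sphere at (6, 6) contributes a regular 12-gon of circumradius √(10²−1.18²) = 9.930 (perimeter = 2·12·9.930·sin(180°/12) = 61.68 mm); the r=3.5 cylinder at (5, -2.5) contributes a regular 12-gon of circumradius 3.5 (perimeter = 2·12·3.500·sin(180°/12) = 21.74 mm); Subtracting the remaining from the first: starting from the r=8.5 cylinder, the r=10 sphere at (6, 6) partially overlaps it — only the 107.05 mm² overlap (of its 295.82 mm²) is removed, clipping the outline; the r=3.5 cylinder at (5, -2.5) partially overlaps it — only the 10.51 mm² overlap (of its 36.75 mm²) is removed, clipping the outline — boundary = 47.90 mm. Overall, the cross-section is a single solid region. Total boundary length (outer) = 47.90 mm.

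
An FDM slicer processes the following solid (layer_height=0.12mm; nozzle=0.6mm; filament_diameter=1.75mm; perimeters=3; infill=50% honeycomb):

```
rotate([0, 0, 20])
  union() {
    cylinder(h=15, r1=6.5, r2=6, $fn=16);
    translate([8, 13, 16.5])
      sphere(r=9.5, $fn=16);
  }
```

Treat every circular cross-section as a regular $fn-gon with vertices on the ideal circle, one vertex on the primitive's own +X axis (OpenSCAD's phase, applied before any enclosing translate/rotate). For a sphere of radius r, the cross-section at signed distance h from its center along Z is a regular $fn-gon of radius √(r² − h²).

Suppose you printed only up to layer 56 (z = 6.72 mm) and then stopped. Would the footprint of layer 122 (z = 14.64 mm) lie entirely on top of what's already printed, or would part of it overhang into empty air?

part overhangs

Compare the two slices. At z = 6.72: the cone (r1=6.5→r2=6) has section circumradius 6.276 here — a regular 16-gon (area = (16/2)·6.276²·sin(360°/16) = 120.59 mm²); the sphere at (8, 13) is absent (|z−center|=9.780 > r=9.5); Combining (union): only the cone is present, so the union is just that shape — area = 120.59 mm²; (whole slice rotated 20° about Z — lengths, areas and connectivity unchanged). At z = 14.64: the cone: at t=0.976 of its height the radius interpolates to r₁+(r₂−r₁)t = 6.012, giving a regular 16-gon of that circumradius (area = (16/2)·6.012²·sin(360°/16) = 110.65 mm²); the sphere at (8, 13): section is a regular 16-gon, circumradius = √(r²−h²) = √(9.5²−1.86²) = 9.316 (area = (16/2)·9.316²·sin(360°/16) = 265.71 mm²); Combining (union): the 2 present regions are separate (no shared area or edge), so areas and boundary lengths simply add and each stays a separate island — area = 376.36 mm²; (whole slice rotated 20° about Z — lengths, areas and connectivity unchanged). Checking containment: at z = 14.64 the cross-section extends beyond the z = 6.72 cross-section by about 265.61 mm².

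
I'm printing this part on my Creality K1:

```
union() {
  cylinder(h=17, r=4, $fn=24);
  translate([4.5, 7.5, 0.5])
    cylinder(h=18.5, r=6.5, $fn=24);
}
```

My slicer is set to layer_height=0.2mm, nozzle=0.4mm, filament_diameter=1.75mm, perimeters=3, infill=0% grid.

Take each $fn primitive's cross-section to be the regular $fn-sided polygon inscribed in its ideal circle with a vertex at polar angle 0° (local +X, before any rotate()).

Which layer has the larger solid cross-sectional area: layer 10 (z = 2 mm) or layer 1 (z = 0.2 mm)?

Layer 10 (z = 2): the r=4 cylinder gives a regular 24-gon of circumradius 4 (constant along its height) (area = (24/2)·4.000²·sin(360°/24) = 49.69 mm²); the cylinder at (4.5, 7.5): section is a regular 24-gon, circumradius r=6.5 (area = (24/2)·6.500²·sin(360°/24) = 131.22 mm²); Merging all regions: the regions partially overlap — summed areas 180.91 mm² minus the doubly-counted overlap 6.30 mm² gives 174.61 mm² — area = 174.61 mm². So its area = 174.61 mm². Layer 1 (z = 0.2): the cylinder: section is a regular 24-gon, circumradius r=4 (area = (24/2)·4.000²·sin(360°/24) = 49.69 mm²); the cylinder at (4.5, 7.5) does not reach this height (z outside [0.5, 19]); Merging all regions: only the r=4 cylinder is present, so the union is just that shape — area = 49.69 mm². So its area = 49.69 mm². Layer 10 is larger (174.61 vs 49.69 mm²).

layer 10 (z = 2 mm)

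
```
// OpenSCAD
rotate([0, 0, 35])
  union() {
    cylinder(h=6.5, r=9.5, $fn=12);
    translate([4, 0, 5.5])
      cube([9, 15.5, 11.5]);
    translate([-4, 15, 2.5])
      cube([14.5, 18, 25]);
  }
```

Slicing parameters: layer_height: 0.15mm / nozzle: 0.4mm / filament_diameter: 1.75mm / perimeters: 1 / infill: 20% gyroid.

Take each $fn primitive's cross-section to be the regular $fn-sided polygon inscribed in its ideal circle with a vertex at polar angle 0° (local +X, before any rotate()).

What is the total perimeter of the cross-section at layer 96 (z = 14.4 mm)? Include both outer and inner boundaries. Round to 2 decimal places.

At z = 14.4 mm: the cylinder is absent (z outside [0, 6.5]); the cube at (4, 0) is present — its section is the full 9×15.5 rectangle (perimeter 49.00 mm); the 14.5×18 cube at (-4, 15) contributes its full rectangle (perimeter 65.00 mm); Taking the union: the regions partially overlap (shared area 3.25 mm²), so the edge portions inside another operand are dropped and the merged outline is re-measured after clipping — boundary = 100.00 mm; (whole slice rotated 35° about Z — lengths, areas and connectivity unchanged). Overall, the cross-section is a single solid region. Total boundary length (outer) = 100.00 mm.

100.00 mm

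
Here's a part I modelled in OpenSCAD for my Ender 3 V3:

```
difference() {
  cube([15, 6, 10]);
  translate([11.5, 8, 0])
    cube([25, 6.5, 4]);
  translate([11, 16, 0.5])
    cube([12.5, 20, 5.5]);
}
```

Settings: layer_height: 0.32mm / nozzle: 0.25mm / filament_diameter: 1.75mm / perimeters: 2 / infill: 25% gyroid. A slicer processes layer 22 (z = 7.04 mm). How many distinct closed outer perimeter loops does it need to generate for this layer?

At z = 7.04 mm: the 15×6 cube contributes its full rectangle; the cube at (11.5, 8) is absent (z outside [0, 4]); the cube at (11, 16) does not reach this height (z outside [0.5, 6]); After the difference (first − rest): none of the subtracted shapes is present at this height, so the 15×6 cube is unchanged — 1 connected region. The result has 1 disconnected region.

1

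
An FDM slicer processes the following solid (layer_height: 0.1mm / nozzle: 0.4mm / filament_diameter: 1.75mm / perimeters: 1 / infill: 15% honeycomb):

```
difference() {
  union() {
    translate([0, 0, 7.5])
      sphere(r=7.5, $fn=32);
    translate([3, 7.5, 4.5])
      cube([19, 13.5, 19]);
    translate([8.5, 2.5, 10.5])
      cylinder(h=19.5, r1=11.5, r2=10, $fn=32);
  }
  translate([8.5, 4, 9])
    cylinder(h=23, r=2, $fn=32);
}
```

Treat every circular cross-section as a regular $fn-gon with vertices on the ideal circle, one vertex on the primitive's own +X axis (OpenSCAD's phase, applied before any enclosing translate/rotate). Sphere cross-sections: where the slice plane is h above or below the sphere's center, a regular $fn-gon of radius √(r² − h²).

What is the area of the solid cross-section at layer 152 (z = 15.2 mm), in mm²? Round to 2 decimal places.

At z = 15.2 mm: the sphere does not reach this height (|z−center|=7.700 > r=7.5); the cube at (3, 7.5) is present — its section is the full 19×13.5 rectangle (area 256.50 mm²); the cone at (8.5, 2.5) (r1=11.5→r2=10) has section circumradius 11.138 here — a regular 32-gon (area = (32/2)·11.138²·sin(360°/32) = 387.26 mm²); Combining (union): the regions partially overlap — summed areas 643.76 mm² minus the doubly-counted overlap 74.20 mm² gives 569.57 mm² — area = 569.57 mm²; the r=2 cylinder at (8.5, 4) gives a regular 32-gon of circumradius 2 (constant along its height) (area = (32/2)·2.000²·sin(360°/32) = 12.49 mm²); Subtracting the remaining from the first: starting from the result so far (569.57 mm²), the r=2 cylinder at (8.5, 4) lies wholly inside it (removes its full 12.49 mm² and its 12.55 mm outline becomes a hole wall) — area = 557.08 mm². Overall, the cross-section is one region with 1 hole. Net area = 557.08 mm².

557.08 mm²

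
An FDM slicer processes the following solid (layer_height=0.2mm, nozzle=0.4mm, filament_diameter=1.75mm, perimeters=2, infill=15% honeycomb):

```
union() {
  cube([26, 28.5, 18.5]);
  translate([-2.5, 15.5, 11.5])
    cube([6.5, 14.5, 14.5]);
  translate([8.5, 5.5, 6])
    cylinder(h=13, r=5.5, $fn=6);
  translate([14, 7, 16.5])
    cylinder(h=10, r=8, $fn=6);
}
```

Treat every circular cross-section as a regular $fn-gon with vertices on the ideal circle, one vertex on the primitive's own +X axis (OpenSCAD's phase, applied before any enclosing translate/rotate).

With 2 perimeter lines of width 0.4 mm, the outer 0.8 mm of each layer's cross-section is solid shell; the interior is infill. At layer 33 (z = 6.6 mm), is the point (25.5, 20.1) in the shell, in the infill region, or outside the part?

At z = 6.6 mm: the cube is present — its section is the full 26×28.5 rectangle; the cube at (-2.5, 15.5) does not reach this height (z outside [11.5, 26]); the cylinder at (8.5, 5.5): section is a regular 6-gon, circumradius r=5.5; the cylinder at (14, 7) is absent (z outside [16.5, 26.5]); Combining (union): the r=5.5 cylinder at (8.5, 5.5) lies entirely inside the 26×28.5 cube, so the union is just the 26×28.5 cube — 1 connected region. Overall, the cross-section is a single solid region. The nearest boundary edge runs (26.00, 28.50)→(26.00, 0.00); distance from the point to it = 0.50 mm. The point is inside the cross-section, 0.50 mm from the nearest boundary — within the 0.8 mm shell band (2 × 0.4).

shell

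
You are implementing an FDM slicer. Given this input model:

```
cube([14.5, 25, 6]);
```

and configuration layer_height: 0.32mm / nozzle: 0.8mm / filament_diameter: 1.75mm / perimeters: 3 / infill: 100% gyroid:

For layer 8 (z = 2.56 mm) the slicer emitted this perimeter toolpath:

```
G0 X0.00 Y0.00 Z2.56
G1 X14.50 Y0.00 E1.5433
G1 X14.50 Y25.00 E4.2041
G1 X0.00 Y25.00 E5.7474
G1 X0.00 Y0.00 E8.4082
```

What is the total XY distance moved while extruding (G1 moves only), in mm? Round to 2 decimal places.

79.00 mm

Sum the Euclidean lengths of each G1 segment: total = 79.00 mm.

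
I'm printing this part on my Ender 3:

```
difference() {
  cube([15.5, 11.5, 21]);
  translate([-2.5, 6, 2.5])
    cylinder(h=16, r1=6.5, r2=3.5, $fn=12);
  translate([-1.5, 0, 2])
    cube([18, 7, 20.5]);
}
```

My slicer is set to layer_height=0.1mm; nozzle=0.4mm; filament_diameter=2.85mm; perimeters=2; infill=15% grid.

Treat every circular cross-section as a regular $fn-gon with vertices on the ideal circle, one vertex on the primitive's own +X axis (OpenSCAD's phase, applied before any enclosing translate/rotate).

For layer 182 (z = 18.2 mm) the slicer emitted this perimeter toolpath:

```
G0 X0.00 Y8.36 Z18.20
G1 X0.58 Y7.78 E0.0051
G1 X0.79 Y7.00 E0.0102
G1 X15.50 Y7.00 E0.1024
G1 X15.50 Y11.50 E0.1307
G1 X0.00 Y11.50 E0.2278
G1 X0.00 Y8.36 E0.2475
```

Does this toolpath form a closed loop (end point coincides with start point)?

yes

Start point (G0): (0.00, 8.36). End point (last G1): the path returns to the start — closed.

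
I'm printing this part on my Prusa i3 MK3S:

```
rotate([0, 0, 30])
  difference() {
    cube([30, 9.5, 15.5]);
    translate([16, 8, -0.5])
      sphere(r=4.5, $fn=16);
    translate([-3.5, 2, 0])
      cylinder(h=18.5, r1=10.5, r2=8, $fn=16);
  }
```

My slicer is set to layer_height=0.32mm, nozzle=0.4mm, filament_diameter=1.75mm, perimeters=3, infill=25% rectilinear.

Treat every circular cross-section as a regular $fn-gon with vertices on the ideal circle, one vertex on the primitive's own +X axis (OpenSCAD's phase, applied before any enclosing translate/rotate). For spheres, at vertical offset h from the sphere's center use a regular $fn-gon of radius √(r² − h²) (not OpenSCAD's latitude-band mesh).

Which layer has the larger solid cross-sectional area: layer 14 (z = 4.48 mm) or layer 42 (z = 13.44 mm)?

Layer 14 (z = 4.48): the 30×9.5 cube contributes its full rectangle (area 285.00 mm²); the sphere at (16, 8) does not reach this height (|z−center|=4.980 > r=4.5); the cone at (-3.5, 2): at t=0.242 of its height the radius interpolates to r₁+(r₂−r₁)t = 9.895, giving a regular 16-gon of that circumradius (area = (16/2)·9.895²·sin(360°/16) = 299.73 mm²); Taking the first minus the rest: starting from the 30×9.5 cube (285.00 mm²), the cone at (-3.5, 2) partially overlaps it — only the 51.42 mm² overlap (of its 299.73 mm²) is removed, clipping the outline — area = 233.58 mm²; (whole slice rotated 30° about Z — lengths, areas and connectivity unchanged). So its area = 233.58 mm². Layer 42 (z = 13.44): the cube (footprint 30×9.5) is included at this height (area 285.00 mm²); the sphere at (16, 8) is not intersected at this z (|z−center|=13.940 > r=4.5); the cone at (-3.5, 2) contributes a regular 16-gon of circumradius 8.684 (interpolated between r1=10.5 and r2=8 at t=0.726) (area = (16/2)·8.684²·sin(360°/16) = 230.86 mm²); Subtracting the remaining from the first: starting from the 30×9.5 cube (285.00 mm²), the cone at (-3.5, 2) partially overlaps it — only the 38.39 mm² overlap (of its 230.86 mm²) is removed, clipping the outline — area = 246.61 mm²; (whole slice rotated 30° about Z — lengths, areas and connectivity unchanged). So its area = 246.61 mm². Layer 42 is larger (246.61 vs 233.58 mm²).

layer 42 (z = 13.44 mm)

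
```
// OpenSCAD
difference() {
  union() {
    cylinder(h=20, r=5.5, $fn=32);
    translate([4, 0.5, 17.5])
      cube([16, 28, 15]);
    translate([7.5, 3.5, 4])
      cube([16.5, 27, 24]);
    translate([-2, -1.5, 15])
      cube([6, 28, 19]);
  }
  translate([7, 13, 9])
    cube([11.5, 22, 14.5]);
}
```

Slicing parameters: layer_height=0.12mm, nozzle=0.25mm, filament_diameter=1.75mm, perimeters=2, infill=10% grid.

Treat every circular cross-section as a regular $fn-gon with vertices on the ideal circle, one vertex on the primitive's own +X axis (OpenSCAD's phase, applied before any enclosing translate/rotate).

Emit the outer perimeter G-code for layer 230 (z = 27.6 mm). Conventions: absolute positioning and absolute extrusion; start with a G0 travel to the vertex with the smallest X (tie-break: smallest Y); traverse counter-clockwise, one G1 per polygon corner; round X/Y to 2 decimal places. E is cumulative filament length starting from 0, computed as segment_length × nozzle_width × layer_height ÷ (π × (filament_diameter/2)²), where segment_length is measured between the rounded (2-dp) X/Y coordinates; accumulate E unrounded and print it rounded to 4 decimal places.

G0 X-2.00 Y-1.50 Z27.60
G1 X4.00 Y-1.50 E0.0748
G1 X4.00 Y0.50 E0.0998
G1 X20.00 Y0.50 E0.2993
G1 X20.00 Y3.50 E0.3368
G1 X24.00 Y3.50 E0.3866
G1 X24.00 Y30.50 E0.7234
G1 X7.50 Y30.50 E0.9292
G1 X7.50 Y28.50 E0.9542
G1 X4.00 Y28.50 E0.9978
G1 X4.00 Y26.50 E1.0227
G1 X-2.00 Y26.50 E1.0976
G1 X-2.00 Y-1.50 E1.4468

At z = 27.6 mm: the cylinder does not reach this height (z outside [0, 20]); the cube at (4, 0.5) is present — its section is the full 16×28 rectangle; the cube at (7.5, 3.5) (footprint 16.5×27) is included at this height; the cube at (-2, -1.5) is present — its section is the full 6×28 rectangle; Taking the union: the regions partially overlap (shared area 312.50 mm²), so overlapping operands fuse into one piece — 1 connected region; the cube at (7, 13) is absent (z outside [9, 23.5]); After the difference (first − rest): none of the subtracted shapes is present at this height, so that combined region is unchanged — 1 connected region. The outline is a single polygon with 12 vertices. Extrusion per mm of travel: 0.25 × 0.12 / (π × 0.875²) = 0.012473. Accumulating E over each segment gives final E = 1.4468.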